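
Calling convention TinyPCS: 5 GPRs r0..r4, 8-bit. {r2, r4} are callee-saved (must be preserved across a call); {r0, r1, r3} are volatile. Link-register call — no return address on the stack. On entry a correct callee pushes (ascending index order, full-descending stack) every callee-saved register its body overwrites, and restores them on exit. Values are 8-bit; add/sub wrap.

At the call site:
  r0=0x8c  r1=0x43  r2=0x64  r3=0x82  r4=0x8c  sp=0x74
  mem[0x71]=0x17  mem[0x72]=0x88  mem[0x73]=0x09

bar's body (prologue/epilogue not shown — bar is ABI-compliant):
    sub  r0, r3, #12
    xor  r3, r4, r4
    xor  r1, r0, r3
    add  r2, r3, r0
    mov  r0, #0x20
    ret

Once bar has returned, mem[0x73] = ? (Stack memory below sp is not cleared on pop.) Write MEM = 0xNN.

MEM = 0x64

prologue: push r2 → mem[0x73]=0x64, sp=0x73
body[0] sub  r0, r3, #12 → r0=0x76
body[1] xor  r3, r4, r4 → r3=0x00
body[2] xor  r1, r0, r3 → r1=0x76
body[3] add  r2, r3, r0 → r2=0x76
body[4] mov  r0, #0x20 → r0=0x20
epilogue: pop r2=0x64, sp=0x74
prologue pushed ['r2'] at ['0x73']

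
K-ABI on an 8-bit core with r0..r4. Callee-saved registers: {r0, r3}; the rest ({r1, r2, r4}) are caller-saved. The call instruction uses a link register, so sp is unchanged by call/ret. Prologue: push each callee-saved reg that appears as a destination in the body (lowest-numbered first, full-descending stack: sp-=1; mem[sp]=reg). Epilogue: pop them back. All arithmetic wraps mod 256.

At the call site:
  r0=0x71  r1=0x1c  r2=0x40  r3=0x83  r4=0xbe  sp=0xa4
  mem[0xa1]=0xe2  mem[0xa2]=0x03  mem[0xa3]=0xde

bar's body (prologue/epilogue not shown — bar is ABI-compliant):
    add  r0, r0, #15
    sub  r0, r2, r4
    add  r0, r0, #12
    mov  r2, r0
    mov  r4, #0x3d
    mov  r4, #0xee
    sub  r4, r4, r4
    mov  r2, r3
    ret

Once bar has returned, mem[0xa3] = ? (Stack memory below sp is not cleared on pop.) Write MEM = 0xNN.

prologue: push r0 → mem[0xa3]=0x71, sp=0xa3
body[0] add  r0, r0, #15 → r0=0x80
body[1] sub  r0, r2, r4 → r0=0x82
body[2] add  r0, r0, #12 → r0=0x8e
body[3] mov  r2, r0 → r2=0x8e
body[4] mov  r4, #0x3d → r4=0x3d
body[5] mov  r4, #0xee → r4=0xee
body[6] sub  r4, r4, r4 → r4=0x00
body[7] mov  r2, r3 → r2=0x83
epilogue: pop r0=0x71, sp=0xa4
prologue pushed ['r0'] at ['0xa3']

MEM = 0x71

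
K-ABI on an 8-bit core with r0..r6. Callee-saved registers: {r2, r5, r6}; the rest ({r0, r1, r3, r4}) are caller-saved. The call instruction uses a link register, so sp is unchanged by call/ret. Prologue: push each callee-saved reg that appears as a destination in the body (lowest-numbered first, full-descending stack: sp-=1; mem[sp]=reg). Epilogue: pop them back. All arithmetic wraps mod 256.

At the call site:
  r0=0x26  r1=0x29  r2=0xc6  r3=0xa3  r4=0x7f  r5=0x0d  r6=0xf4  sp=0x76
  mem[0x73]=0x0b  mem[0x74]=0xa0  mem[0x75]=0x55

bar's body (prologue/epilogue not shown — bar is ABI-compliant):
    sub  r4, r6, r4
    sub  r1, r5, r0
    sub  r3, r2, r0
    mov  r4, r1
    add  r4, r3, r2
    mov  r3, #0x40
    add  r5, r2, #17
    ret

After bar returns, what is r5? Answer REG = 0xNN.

prologue: push r5 -> mem[0x75]=0x0d, sp=0x75
body[0] sub  r4, r6, r4 -> r4=0x75
body[1] sub  r1, r5, r0 -> r1=0xe7
body[2] sub  r3, r2, r0 -> r3=0xa0
body[3] mov  r4, r1 -> r4=0xe7
body[4] add  r4, r3, r2 -> r4=0x66
body[5] mov  r3, #0x40 -> r3=0x40
body[6] add  r5, r2, #17 -> r5=0xd7
epilogue: pop r5=0x0d, sp=0x76
r5 is callee-saved -> restored

REG = 0x0d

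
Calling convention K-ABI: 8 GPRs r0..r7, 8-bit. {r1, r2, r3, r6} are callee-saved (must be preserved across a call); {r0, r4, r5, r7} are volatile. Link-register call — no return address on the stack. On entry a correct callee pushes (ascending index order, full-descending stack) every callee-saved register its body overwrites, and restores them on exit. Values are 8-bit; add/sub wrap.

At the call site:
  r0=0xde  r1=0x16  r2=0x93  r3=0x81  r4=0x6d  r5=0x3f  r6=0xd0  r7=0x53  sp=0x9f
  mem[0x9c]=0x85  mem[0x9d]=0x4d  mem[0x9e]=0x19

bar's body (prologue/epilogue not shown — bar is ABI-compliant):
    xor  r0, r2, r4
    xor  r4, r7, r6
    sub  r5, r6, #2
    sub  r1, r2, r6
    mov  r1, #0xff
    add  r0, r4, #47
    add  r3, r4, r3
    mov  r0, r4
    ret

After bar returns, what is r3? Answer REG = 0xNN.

REG = 0x81

prologue: push r1 → mem[0x9e]=0x16, sp=0x9e
prologue: push r3 → mem[0x9d]=0x81, sp=0x9d
body[0] xor  r0, r2, r4 → r0=0xfe
body[1] xor  r4, r7, r6 → r4=0x83
body[2] sub  r5, r6, #2 → r5=0xce
body[3] sub  r1, r2, r6 → r1=0xc3
body[4] mov  r1, #0xff → r1=0xff
body[5] add  r0, r4, #47 → r0=0xb2
body[6] add  r3, r4, r3 → r3=0x04
body[7] mov  r0, r4 → r0=0x83
epilogue: pop r3=0x81, sp=0x9e
epilogue: pop r1=0x16, sp=0x9f
r3 is callee-saved → restored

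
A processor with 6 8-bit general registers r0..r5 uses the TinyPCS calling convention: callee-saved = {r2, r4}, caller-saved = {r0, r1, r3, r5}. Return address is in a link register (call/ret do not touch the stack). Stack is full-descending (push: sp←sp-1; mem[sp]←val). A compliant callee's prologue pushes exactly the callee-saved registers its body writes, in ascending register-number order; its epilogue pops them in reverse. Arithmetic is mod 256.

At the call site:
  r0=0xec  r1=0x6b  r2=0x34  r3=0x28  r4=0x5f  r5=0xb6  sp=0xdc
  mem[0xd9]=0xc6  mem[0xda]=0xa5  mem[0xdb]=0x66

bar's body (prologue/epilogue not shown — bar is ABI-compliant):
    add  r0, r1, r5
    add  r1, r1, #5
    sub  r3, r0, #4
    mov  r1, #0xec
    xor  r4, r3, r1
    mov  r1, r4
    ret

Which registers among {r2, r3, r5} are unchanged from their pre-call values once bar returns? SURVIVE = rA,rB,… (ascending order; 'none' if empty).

prologue: push r4 → mem[0xdb]=0x5f, sp=0xdb
body[0] add  r0, r1, r5 → r0=0x21
body[1] add  r1, r1, #5 → r1=0x70
body[2] sub  r3, r0, #4 → r3=0x1d
body[3] mov  r1, #0xec → r1=0xec
body[4] xor  r4, r3, r1 → r4=0xf1
body[5] mov  r1, r4 → r1=0xf1
epilogue: pop r4=0x5f, sp=0xdc
r2: callee-saved, written=False
r3: caller-saved, written=True
r5: caller-saved, written=False

SURVIVE = r2,r5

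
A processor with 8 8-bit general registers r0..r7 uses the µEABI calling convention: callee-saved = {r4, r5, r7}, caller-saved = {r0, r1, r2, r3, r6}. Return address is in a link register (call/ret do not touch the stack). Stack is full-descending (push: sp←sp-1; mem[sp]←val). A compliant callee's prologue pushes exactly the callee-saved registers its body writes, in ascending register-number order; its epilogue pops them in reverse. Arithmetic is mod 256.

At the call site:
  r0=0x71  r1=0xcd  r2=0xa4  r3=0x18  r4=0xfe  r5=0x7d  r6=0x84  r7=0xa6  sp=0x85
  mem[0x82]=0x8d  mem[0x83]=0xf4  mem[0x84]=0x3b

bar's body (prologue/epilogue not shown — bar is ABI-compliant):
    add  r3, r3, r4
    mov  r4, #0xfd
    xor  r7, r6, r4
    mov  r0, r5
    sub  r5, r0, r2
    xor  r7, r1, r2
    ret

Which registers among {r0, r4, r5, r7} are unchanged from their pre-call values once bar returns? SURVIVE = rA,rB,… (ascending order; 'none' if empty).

SURVIVE = r4,r5,r7

prologue: push r4 → mem[0x84]=0xfe, sp=0x84
prologue: push r5 → mem[0x83]=0x7d, sp=0x83
prologue: push r7 → mem[0x82]=0xa6, sp=0x82
body[0] add  r3, r3, r4 → r3=0x16
body[1] mov  r4, #0xfd → r4=0xfd
body[2] xor  r7, r6, r4 → r7=0x79
body[3] mov  r0, r5 → r0=0x7d
body[4] sub  r5, r0, r2 → r5=0xd9
body[5] xor  r7, r1, r2 → r7=0x69
epilogue: pop r7=0xa6, sp=0x83
epilogue: pop r5=0x7d, sp=0x84
epilogue: pop r4=0xfe, sp=0x85
r0: caller-saved, written=True
r4: callee-saved, written=True
r5: callee-saved, written=True
r7: callee-saved, written=True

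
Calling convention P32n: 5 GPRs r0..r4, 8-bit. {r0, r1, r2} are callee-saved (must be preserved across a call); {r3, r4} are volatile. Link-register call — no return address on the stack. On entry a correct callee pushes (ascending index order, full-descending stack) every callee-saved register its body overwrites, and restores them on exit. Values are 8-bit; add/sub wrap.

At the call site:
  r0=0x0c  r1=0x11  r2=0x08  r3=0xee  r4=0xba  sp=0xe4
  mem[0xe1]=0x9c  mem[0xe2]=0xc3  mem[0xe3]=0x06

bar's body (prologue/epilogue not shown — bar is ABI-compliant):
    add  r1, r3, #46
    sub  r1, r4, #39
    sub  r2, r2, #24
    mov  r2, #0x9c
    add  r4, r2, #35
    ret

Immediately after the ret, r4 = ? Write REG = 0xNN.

REG = 0xbf

prologue: push r1 -> mem[0xe3]=0x11, sp=0xe3
prologue: push r2 -> mem[0xe2]=0x08, sp=0xe2
body[0] add  r1, r3, #46 -> r1=0x1c
body[1] sub  r1, r4, #39 -> r1=0x93
body[2] sub  r2, r2, #24 -> r2=0xf0
body[3] mov  r2, #0x9c -> r2=0x9c
body[4] add  r4, r2, #35 -> r4=0xbf
epilogue: pop r2=0x08, sp=0xe3
epilogue: pop r1=0x11, sp=0xe4
r4 is caller-saved -> body value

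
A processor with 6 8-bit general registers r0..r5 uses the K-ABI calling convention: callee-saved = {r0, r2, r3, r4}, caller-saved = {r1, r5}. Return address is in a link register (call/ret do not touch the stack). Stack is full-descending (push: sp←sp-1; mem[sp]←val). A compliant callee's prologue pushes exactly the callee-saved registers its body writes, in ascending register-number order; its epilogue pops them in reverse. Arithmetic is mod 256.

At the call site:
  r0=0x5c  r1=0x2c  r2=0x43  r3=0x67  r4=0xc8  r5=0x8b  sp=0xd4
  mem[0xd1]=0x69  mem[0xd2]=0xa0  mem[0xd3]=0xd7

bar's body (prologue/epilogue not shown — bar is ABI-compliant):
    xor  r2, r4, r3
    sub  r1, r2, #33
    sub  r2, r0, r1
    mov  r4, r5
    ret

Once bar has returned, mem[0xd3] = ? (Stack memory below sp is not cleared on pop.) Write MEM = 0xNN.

prologue: push r2 → mem[0xd3]=0x43, sp=0xd3
prologue: push r4 → mem[0xd2]=0xc8, sp=0xd2
body[0] xor  r2, r4, r3 → r2=0xaf
body[1] sub  r1, r2, #33 → r1=0x8e
body[2] sub  r2, r0, r1 → r2=0xce
body[3] mov  r4, r5 → r4=0x8b
epilogue: pop r4=0xc8, sp=0xd3
epilogue: pop r2=0x43, sp=0xd4
prologue pushed ['r2', 'r4'] at ['0xd3', '0xd2']

MEM = 0x43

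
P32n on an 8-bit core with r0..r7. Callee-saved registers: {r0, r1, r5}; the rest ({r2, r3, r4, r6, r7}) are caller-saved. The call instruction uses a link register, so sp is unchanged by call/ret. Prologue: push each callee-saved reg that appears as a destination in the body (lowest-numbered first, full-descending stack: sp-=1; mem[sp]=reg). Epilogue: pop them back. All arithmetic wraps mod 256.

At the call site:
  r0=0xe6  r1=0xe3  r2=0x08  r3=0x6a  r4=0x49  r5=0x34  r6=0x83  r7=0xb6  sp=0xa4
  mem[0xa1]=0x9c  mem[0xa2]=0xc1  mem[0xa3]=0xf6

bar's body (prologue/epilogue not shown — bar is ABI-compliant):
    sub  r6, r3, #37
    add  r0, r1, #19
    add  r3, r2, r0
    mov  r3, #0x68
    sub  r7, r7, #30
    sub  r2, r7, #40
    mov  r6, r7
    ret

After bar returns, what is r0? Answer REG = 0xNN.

REG = 0xe6

prologue: push r0 → mem[0xa3]=0xe6, sp=0xa3
body[0] sub  r6, r3, #37 → r6=0x45
body[1] add  r0, r1, #19 → r0=0xf6
body[2] add  r3, r2, r0 → r3=0xfe
body[3] mov  r3, #0x68 → r3=0x68
body[4] sub  r7, r7, #30 → r7=0x98
body[5] sub  r2, r7, #40 → r2=0x70
body[6] mov  r6, r7 → r6=0x98
epilogue: pop r0=0xe6, sp=0xa4
r0 is callee-saved → restored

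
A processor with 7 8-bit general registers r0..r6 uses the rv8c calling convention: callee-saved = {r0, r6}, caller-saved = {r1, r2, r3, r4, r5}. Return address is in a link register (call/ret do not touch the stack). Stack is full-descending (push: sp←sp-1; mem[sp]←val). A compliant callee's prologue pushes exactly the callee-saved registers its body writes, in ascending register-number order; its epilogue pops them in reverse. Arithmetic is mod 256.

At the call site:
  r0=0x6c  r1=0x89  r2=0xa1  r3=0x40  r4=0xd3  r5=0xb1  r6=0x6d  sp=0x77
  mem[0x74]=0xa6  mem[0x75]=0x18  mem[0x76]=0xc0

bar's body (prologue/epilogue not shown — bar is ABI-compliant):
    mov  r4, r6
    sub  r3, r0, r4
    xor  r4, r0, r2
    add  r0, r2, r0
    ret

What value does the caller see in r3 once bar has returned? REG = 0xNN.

prologue: push r0 -> mem[0x76]=0x6c, sp=0x76
body[0] mov  r4, r6 -> r4=0x6d
body[1] sub  r3, r0, r4 -> r3=0xff
body[2] xor  r4, r0, r2 -> r4=0xcd
body[3] add  r0, r2, r0 -> r0=0x0d
epilogue: pop r0=0x6c, sp=0x77
r3 is caller-saved -> body value

REG = 0xff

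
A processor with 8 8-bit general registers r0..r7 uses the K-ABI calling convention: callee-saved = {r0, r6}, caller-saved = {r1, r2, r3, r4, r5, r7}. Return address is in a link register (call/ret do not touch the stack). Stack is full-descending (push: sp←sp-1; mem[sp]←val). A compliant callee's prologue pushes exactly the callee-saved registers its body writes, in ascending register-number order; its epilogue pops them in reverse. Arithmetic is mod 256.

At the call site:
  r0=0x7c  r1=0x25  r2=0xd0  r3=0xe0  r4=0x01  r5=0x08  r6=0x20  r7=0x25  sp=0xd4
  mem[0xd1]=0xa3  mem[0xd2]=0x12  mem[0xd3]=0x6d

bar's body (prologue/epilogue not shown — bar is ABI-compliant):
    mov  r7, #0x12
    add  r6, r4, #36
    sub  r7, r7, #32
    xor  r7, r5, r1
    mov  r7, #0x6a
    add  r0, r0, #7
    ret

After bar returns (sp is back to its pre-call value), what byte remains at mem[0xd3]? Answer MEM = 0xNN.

MEM = 0x7c

prologue: push r0 -> mem[0xd3]=0x7c, sp=0xd3
prologue: push r6 -> mem[0xd2]=0x20, sp=0xd2
body[0] mov  r7, #0x12 -> r7=0x12
body[1] add  r6, r4, #36 -> r6=0x25
body[2] sub  r7, r7, #32 -> r7=0xf2
body[3] xor  r7, r5, r1 -> r7=0x2d
body[4] mov  r7, #0x6a -> r7=0x6a
body[5] add  r0, r0, #7 -> r0=0x83
epilogue: pop r6=0x20, sp=0xd3
epilogue: pop r0=0x7c, sp=0xd4
prologue pushed ['r0', 'r6'] at ['0xd3', '0xd2']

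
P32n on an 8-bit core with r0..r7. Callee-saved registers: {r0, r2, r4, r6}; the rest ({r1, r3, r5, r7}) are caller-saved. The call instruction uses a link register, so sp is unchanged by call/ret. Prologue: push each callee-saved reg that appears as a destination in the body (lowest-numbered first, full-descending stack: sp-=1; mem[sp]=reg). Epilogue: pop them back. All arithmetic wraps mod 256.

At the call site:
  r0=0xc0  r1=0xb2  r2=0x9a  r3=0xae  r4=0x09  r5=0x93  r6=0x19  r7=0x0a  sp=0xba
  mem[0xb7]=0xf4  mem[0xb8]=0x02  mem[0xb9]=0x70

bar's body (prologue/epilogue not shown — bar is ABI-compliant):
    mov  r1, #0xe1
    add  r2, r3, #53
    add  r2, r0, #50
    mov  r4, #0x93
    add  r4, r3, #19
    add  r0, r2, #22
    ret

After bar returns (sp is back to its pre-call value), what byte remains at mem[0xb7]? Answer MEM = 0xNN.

prologue: push r0 -> mem[0xb9]=0xc0, sp=0xb9
prologue: push r2 -> mem[0xb8]=0x9a, sp=0xb8
prologue: push r4 -> mem[0xb7]=0x09, sp=0xb7
body[0] mov  r1, #0xe1 -> r1=0xe1
body[1] add  r2, r3, #53 -> r2=0xe3
body[2] add  r2, r0, #50 -> r2=0xf2
body[3] mov  r4, #0x93 -> r4=0x93
body[4] add  r4, r3, #19 -> r4=0xc1
body[5] add  r0, r2, #22 -> r0=0x08
epilogue: pop r4=0x09, sp=0xb8
epilogue: pop r2=0x9a, sp=0xb9
epilogue: pop r0=0xc0, sp=0xba
prologue pushed ['r0', 'r2', 'r4'] at ['0xb9', '0xb8', '0xb7']

MEM = 0x09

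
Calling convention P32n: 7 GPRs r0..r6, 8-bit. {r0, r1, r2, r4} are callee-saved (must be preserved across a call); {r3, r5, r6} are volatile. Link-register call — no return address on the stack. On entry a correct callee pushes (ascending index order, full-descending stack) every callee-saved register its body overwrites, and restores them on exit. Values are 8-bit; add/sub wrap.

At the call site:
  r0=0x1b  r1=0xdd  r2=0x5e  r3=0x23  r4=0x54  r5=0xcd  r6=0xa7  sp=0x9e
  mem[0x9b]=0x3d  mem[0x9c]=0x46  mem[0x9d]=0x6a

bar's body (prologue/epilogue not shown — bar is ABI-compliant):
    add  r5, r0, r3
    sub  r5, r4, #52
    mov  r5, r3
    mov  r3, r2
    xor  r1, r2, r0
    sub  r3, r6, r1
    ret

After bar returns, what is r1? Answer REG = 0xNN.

REG = 0xdd

prologue: push r1 -> mem[0x9d]=0xdd, sp=0x9d
body[0] add  r5, r0, r3 -> r5=0x3e
body[1] sub  r5, r4, #52 -> r5=0x20
body[2] mov  r5, r3 -> r5=0x23
body[3] mov  r3, r2 -> r3=0x5e
body[4] xor  r1, r2, r0 -> r1=0x45
body[5] sub  r3, r6, r1 -> r3=0x62
epilogue: pop r1=0xdd, sp=0x9e
r1 is callee-saved -> restored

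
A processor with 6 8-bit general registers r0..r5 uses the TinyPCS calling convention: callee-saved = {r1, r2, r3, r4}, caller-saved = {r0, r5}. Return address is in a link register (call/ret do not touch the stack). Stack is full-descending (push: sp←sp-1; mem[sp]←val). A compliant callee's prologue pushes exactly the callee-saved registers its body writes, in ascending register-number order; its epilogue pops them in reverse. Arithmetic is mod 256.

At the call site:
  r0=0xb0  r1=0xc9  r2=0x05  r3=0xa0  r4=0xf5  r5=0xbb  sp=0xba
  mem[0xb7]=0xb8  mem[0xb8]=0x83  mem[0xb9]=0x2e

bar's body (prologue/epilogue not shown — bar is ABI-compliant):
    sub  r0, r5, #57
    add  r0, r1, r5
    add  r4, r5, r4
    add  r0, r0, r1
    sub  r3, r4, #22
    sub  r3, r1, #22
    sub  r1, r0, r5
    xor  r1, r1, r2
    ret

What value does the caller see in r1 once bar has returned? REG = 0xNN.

prologue: push r1 → mem[0xb9]=0xc9, sp=0xb9
prologue: push r3 → mem[0xb8]=0xa0, sp=0xb8
prologue: push r4 → mem[0xb7]=0xf5, sp=0xb7
body[0] sub  r0, r5, #57 → r0=0x82
body[1] add  r0, r1, r5 → r0=0x84
body[2] add  r4, r5, r4 → r4=0xb0
body[3] add  r0, r0, r1 → r0=0x4d
body[4] sub  r3, r4, #22 → r3=0x9a
body[5] sub  r3, r1, #22 → r3=0xb3
body[6] sub  r1, r0, r5 → r1=0x92
body[7] xor  r1, r1, r2 → r1=0x97
epilogue: pop r4=0xf5, sp=0xb8
epilogue: pop r3=0xa0, sp=0xb9
epilogue: pop r1=0xc9, sp=0xba
r1 is callee-saved → restored

REG = 0xc9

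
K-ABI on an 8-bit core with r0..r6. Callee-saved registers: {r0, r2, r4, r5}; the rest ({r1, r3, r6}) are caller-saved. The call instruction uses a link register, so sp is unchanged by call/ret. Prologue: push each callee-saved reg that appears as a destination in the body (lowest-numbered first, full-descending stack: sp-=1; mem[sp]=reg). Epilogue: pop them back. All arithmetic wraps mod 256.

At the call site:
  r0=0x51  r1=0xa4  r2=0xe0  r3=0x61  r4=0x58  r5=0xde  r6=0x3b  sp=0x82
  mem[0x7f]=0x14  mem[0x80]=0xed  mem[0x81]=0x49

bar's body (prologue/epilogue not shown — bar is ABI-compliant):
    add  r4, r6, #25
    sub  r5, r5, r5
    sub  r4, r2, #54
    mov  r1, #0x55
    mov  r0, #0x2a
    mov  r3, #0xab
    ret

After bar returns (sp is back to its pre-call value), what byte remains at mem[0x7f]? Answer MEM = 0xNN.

prologue: push r0 → mem[0x81]=0x51, sp=0x81
prologue: push r4 → mem[0x80]=0x58, sp=0x80
prologue: push r5 → mem[0x7f]=0xde, sp=0x7f
body[0] add  r4, r6, #25 → r4=0x54
body[1] sub  r5, r5, r5 → r5=0x00
body[2] sub  r4, r2, #54 → r4=0xaa
body[3] mov  r1, #0x55 → r1=0x55
body[4] mov  r0, #0x2a → r0=0x2a
body[5] mov  r3, #0xab → r3=0xab
epilogue: pop r5=0xde, sp=0x80
epilogue: pop r4=0x58, sp=0x81
epilogue: pop r0=0x51, sp=0x82
prologue pushed ['r0', 'r4', 'r5'] at ['0x81', '0x80', '0x7f']

MEM = 0xde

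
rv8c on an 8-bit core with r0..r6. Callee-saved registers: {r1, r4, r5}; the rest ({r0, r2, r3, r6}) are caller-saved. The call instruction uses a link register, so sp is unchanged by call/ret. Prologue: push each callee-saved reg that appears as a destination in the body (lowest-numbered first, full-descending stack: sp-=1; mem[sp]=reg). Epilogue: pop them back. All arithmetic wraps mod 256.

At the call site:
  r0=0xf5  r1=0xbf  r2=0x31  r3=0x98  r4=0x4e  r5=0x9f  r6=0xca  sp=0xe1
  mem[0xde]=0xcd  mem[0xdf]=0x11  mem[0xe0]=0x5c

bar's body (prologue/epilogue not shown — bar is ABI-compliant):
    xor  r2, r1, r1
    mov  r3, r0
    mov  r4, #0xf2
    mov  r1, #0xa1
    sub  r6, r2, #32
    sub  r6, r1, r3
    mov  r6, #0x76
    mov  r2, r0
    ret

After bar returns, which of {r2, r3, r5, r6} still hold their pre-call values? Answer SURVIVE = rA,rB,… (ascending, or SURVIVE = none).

prologue: push r1 → mem[0xe0]=0xbf, sp=0xe0
prologue: push r4 → mem[0xdf]=0x4e, sp=0xdf
body[0] xor  r2, r1, r1 → r2=0x00
body[1] mov  r3, r0 → r3=0xf5
body[2] mov  r4, #0xf2 → r4=0xf2
body[3] mov  r1, #0xa1 → r1=0xa1
body[4] sub  r6, r2, #32 → r6=0xe0
body[5] sub  r6, r1, r3 → r6=0xac
body[6] mov  r6, #0x76 → r6=0x76
body[7] mov  r2, r0 → r2=0xf5
epilogue: pop r4=0x4e, sp=0xe0
epilogue: pop r1=0xbf, sp=0xe1
r2: caller-saved, written=True
r3: caller-saved, written=True
r5: callee-saved, written=False
r6: caller-saved, written=True

SURVIVE = r5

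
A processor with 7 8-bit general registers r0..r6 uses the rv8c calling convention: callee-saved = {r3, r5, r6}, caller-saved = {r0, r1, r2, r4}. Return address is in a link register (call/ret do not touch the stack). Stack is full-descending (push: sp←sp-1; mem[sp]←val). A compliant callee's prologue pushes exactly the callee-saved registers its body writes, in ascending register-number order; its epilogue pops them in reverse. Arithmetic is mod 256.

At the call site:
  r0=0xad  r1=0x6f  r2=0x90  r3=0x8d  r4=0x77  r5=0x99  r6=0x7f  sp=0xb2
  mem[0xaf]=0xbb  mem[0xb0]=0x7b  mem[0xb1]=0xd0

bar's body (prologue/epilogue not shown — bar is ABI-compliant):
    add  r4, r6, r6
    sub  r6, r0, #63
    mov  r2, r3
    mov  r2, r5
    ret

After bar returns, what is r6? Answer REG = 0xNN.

REG = 0x7f

prologue: push r6 -> mem[0xb1]=0x7f, sp=0xb1
body[0] add  r4, r6, r6 -> r4=0xfe
body[1] sub  r6, r0, #63 -> r6=0x6e
body[2] mov  r2, r3 -> r2=0x8d
body[3] mov  r2, r5 -> r2=0x99
epilogue: pop r6=0x7f, sp=0xb2
r6 is callee-saved -> restored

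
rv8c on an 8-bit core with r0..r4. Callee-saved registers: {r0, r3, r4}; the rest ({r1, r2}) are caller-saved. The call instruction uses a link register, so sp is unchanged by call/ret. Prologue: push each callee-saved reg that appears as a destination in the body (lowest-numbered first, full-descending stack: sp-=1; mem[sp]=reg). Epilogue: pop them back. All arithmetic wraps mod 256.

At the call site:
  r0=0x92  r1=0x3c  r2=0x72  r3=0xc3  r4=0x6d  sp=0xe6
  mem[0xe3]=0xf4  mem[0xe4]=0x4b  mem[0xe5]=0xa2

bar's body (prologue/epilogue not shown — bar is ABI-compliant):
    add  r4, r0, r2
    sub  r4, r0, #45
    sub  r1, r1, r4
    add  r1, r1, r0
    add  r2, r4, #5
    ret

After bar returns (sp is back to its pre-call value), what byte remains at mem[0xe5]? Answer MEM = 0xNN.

prologue: push r4 -> mem[0xe5]=0x6d, sp=0xe5
body[0] add  r4, r0, r2 -> r4=0x04
body[1] sub  r4, r0, #45 -> r4=0x65
body[2] sub  r1, r1, r4 -> r1=0xd7
body[3] add  r1, r1, r0 -> r1=0x69
body[4] add  r2, r4, #5 -> r2=0x6a
epilogue: pop r4=0x6d, sp=0xe6
prologue pushed ['r4'] at ['0xe5']

MEM = 0x6d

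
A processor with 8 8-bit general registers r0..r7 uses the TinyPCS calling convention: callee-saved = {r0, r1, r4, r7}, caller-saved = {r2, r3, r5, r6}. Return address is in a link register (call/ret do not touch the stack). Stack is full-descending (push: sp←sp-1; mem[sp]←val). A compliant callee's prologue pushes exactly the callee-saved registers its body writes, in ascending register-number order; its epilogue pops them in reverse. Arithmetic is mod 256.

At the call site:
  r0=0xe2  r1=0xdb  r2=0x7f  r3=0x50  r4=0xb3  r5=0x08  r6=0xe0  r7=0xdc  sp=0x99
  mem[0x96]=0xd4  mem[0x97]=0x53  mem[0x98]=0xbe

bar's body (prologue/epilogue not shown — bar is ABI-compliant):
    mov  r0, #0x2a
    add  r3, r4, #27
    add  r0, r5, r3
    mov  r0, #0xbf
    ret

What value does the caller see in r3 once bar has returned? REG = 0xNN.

REG = 0xce

prologue: push r0 -> mem[0x98]=0xe2, sp=0x98
body[0] mov  r0, #0x2a -> r0=0x2a
body[1] add  r3, r4, #27 -> r3=0xce
body[2] add  r0, r5, r3 -> r0=0xd6
body[3] mov  r0, #0xbf -> r0=0xbf
epilogue: pop r0=0xe2, sp=0x99
r3 is caller-saved -> body value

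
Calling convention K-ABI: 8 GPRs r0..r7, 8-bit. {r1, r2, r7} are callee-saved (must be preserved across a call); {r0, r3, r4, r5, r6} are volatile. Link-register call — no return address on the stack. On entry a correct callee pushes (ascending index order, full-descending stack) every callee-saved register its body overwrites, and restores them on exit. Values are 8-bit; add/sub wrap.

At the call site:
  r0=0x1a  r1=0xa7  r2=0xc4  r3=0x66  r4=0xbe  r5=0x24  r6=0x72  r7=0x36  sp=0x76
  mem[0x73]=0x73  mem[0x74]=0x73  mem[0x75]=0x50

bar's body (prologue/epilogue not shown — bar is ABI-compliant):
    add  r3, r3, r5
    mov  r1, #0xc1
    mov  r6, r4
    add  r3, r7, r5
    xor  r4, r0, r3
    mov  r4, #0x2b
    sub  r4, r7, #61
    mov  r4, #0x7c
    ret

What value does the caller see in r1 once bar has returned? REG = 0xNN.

prologue: push r1 -> mem[0x75]=0xa7, sp=0x75
body[0] add  r3, r3, r5 -> r3=0x8a
body[1] mov  r1, #0xc1 -> r1=0xc1
body[2] mov  r6, r4 -> r6=0xbe
body[3] add  r3, r7, r5 -> r3=0x5a
body[4] xor  r4, r0, r3 -> r4=0x40
body[5] mov  r4, #0x2b -> r4=0x2b
body[6] sub  r4, r7, #61 -> r4=0xf9
body[7] mov  r4, #0x7c -> r4=0x7c
epilogue: pop r1=0xa7, sp=0x76
r1 is callee-saved -> restored

REG = 0xa7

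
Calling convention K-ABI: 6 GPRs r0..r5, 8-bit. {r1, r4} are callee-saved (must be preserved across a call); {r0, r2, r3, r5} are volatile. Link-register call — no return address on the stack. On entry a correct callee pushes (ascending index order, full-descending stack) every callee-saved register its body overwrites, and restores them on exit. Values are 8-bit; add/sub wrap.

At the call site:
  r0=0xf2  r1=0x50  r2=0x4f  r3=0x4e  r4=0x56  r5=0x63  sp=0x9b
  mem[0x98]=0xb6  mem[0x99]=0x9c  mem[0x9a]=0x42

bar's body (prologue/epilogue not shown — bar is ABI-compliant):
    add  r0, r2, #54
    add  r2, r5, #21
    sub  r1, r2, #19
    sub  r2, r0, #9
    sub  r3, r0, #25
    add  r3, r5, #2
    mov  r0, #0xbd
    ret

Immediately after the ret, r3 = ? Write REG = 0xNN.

prologue: push r1 → mem[0x9a]=0x50, sp=0x9a
body[0] add  r0, r2, #54 → r0=0x85
body[1] add  r2, r5, #21 → r2=0x78
body[2] sub  r1, r2, #19 → r1=0x65
body[3] sub  r2, r0, #9 → r2=0x7c
body[4] sub  r3, r0, #25 → r3=0x6c
body[5] add  r3, r5, #2 → r3=0x65
body[6] mov  r0, #0xbd → r0=0xbd
epilogue: pop r1=0x50, sp=0x9b
r3 is caller-saved → body value

REG = 0x65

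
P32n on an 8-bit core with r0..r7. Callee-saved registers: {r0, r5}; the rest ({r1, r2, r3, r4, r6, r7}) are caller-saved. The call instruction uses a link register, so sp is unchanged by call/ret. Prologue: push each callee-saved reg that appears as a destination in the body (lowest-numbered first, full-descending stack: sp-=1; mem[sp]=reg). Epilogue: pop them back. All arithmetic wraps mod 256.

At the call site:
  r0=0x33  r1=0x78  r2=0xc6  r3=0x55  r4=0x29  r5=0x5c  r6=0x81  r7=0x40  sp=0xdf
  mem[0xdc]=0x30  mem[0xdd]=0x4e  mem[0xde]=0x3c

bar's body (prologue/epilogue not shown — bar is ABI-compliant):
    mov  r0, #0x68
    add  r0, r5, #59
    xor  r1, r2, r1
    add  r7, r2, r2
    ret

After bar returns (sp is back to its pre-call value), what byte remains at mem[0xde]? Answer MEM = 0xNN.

MEM = 0x33

prologue: push r0 → mem[0xde]=0x33, sp=0xde
body[0] mov  r0, #0x68 → r0=0x68
body[1] add  r0, r5, #59 → r0=0x97
body[2] xor  r1, r2, r1 → r1=0xbe
body[3] add  r7, r2, r2 → r7=0x8c
epilogue: pop r0=0x33, sp=0xdf
prologue pushed ['r0'] at ['0xde']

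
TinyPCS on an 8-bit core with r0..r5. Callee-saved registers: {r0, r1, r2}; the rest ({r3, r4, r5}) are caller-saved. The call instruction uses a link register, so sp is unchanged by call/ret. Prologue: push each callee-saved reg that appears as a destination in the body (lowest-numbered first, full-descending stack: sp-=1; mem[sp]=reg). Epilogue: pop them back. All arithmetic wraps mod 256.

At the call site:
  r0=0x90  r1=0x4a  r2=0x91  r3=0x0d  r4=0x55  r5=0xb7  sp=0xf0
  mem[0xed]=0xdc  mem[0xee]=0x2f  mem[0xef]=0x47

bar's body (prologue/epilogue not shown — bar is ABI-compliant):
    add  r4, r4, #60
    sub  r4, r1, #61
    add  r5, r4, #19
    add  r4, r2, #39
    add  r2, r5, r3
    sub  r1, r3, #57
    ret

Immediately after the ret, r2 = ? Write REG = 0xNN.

prologue: push r1 -> mem[0xef]=0x4a, sp=0xef
prologue: push r2 -> mem[0xee]=0x91, sp=0xee
body[0] add  r4, r4, #60 -> r4=0x91
body[1] sub  r4, r1, #61 -> r4=0x0d
body[2] add  r5, r4, #19 -> r5=0x20
body[3] add  r4, r2, #39 -> r4=0xb8
body[4] add  r2, r5, r3 -> r2=0x2d
body[5] sub  r1, r3, #57 -> r1=0xd4
epilogue: pop r2=0x91, sp=0xef
epilogue: pop r1=0x4a, sp=0xf0
r2 is callee-saved -> restored

REG = 0x91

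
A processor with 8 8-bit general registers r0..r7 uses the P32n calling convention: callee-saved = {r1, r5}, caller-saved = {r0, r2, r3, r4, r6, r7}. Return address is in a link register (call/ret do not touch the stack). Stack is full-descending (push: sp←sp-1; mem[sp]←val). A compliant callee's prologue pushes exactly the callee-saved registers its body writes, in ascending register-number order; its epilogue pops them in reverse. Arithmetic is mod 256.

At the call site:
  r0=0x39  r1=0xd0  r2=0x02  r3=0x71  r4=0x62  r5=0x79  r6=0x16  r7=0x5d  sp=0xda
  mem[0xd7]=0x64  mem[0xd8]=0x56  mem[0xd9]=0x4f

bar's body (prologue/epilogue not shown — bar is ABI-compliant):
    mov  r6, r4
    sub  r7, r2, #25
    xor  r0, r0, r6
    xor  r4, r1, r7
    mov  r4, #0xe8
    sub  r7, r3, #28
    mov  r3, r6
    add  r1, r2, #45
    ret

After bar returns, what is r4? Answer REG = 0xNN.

prologue: push r1 -> mem[0xd9]=0xd0, sp=0xd9
body[0] mov  r6, r4 -> r6=0x62
body[1] sub  r7, r2, #25 -> r7=0xe9
body[2] xor  r0, r0, r6 -> r0=0x5b
body[3] xor  r4, r1, r7 -> r4=0x39
body[4] mov  r4, #0xe8 -> r4=0xe8
body[5] sub  r7, r3, #28 -> r7=0x55
body[6] mov  r3, r6 -> r3=0x62
body[7] add  r1, r2, #45 -> r1=0x2f
epilogue: pop r1=0xd0, sp=0xda
r4 is caller-saved -> body value

REG = 0xe8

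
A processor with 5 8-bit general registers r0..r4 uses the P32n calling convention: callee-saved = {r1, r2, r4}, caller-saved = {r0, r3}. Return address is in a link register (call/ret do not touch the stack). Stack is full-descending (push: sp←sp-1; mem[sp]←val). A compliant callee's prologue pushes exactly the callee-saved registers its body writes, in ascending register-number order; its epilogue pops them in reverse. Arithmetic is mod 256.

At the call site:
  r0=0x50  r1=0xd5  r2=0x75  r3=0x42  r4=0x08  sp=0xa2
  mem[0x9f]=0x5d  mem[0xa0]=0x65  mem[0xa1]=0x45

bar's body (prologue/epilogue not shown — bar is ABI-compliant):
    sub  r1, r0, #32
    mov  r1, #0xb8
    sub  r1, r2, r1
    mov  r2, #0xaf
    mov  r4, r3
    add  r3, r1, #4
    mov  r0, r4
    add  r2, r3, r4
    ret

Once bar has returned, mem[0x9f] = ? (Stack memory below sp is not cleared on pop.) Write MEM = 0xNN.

prologue: push r1 → mem[0xa1]=0xd5, sp=0xa1
prologue: push r2 → mem[0xa0]=0x75, sp=0xa0
prologue: push r4 → mem[0x9f]=0x08, sp=0x9f
body[0] sub  r1, r0, #32 → r1=0x30
body[1] mov  r1, #0xb8 → r1=0xb8
body[2] sub  r1, r2, r1 → r1=0xbd
body[3] mov  r2, #0xaf → r2=0xaf
body[4] mov  r4, r3 → r4=0x42
body[5] add  r3, r1, #4 → r3=0xc1
body[6] mov  r0, r4 → r0=0x42
body[7] add  r2, r3, r4 → r2=0x03
epilogue: pop r4=0x08, sp=0xa0
epilogue: pop r2=0x75, sp=0xa1
epilogue: pop r1=0xd5, sp=0xa2
prologue pushed ['r1', 'r2', 'r4'] at ['0xa1', '0xa0', '0x9f']

MEM = 0x08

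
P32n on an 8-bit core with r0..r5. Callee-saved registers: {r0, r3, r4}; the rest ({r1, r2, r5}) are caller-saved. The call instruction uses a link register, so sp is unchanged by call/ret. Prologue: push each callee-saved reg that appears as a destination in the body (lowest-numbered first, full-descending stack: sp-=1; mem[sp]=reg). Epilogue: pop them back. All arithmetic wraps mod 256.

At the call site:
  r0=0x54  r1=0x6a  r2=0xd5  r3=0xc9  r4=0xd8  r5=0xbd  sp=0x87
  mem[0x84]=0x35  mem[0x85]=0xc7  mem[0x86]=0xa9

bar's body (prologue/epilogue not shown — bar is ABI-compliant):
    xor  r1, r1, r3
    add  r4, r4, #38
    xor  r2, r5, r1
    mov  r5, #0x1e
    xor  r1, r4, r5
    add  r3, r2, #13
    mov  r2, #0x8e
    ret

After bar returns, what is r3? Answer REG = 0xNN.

prologue: push r3 → mem[0x86]=0xc9, sp=0x86
prologue: push r4 → mem[0x85]=0xd8, sp=0x85
body[0] xor  r1, r1, r3 → r1=0xa3
body[1] add  r4, r4, #38 → r4=0xfe
body[2] xor  r2, r5, r1 → r2=0x1e
body[3] mov  r5, #0x1e → r5=0x1e
body[4] xor  r1, r4, r5 → r1=0xe0
body[5] add  r3, r2, #13 → r3=0x2b
body[6] mov  r2, #0x8e → r2=0x8e
epilogue: pop r4=0xd8, sp=0x86
epilogue: pop r3=0xc9, sp=0x87
r3 is callee-saved → restored

REG = 0xc9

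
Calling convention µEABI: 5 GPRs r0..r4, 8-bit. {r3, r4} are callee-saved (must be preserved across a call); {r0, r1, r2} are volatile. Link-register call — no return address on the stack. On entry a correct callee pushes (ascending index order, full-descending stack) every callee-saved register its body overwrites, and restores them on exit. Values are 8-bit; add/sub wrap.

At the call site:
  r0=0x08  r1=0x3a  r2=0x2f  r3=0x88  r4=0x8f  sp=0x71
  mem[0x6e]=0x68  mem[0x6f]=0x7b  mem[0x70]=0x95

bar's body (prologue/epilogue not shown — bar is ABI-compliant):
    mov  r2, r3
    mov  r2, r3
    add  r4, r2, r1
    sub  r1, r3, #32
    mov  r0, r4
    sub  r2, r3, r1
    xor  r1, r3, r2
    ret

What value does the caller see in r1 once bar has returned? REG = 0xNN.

REG = 0xa8

prologue: push r4 → mem[0x70]=0x8f, sp=0x70
body[0] mov  r2, r3 → r2=0x88
body[1] mov  r2, r3 → r2=0x88
body[2] add  r4, r2, r1 → r4=0xc2
body[3] sub  r1, r3, #32 → r1=0x68
body[4] mov  r0, r4 → r0=0xc2
body[5] sub  r2, r3, r1 → r2=0x20
body[6] xor  r1, r3, r2 → r1=0xa8
epilogue: pop r4=0x8f, sp=0x71
r1 is caller-saved → body value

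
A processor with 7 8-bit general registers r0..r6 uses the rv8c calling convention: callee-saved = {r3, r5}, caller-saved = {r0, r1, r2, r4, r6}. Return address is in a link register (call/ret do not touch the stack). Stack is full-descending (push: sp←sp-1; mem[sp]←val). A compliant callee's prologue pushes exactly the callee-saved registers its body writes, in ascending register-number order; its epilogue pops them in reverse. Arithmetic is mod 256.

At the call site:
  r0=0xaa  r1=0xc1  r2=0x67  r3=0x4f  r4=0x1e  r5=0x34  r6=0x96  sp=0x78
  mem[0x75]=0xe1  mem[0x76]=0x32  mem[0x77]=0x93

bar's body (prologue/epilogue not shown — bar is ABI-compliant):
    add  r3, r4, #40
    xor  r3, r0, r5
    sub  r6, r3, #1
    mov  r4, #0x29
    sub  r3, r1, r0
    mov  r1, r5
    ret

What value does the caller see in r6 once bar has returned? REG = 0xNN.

prologue: push r3 -> mem[0x77]=0x4f, sp=0x77
body[0] add  r3, r4, #40 -> r3=0x46
body[1] xor  r3, r0, r5 -> r3=0x9e
body[2] sub  r6, r3, #1 -> r6=0x9d
body[3] mov  r4, #0x29 -> r4=0x29
body[4] sub  r3, r1, r0 -> r3=0x17
body[5] mov  r1, r5 -> r1=0x34
epilogue: pop r3=0x4f, sp=0x78
r6 is caller-saved -> body value

REG = 0x9d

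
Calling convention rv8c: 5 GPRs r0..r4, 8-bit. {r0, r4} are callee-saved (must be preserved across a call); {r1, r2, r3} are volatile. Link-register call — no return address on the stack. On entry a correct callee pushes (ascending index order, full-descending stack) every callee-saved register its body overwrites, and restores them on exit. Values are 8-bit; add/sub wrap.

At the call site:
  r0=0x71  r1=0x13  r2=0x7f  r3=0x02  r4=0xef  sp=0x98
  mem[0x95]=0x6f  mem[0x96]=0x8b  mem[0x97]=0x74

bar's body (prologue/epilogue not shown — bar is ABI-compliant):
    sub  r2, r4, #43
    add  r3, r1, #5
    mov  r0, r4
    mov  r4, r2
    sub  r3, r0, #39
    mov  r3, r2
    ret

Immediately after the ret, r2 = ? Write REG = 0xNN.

REG = 0xc4

prologue: push r0 -> mem[0x97]=0x71, sp=0x97
prologue: push r4 -> mem[0x96]=0xef, sp=0x96
body[0] sub  r2, r4, #43 -> r2=0xc4
body[1] add  r3, r1, #5 -> r3=0x18
body[2] mov  r0, r4 -> r0=0xef
body[3] mov  r4, r2 -> r4=0xc4
body[4] sub  r3, r0, #39 -> r3=0xc8
body[5] mov  r3, r2 -> r3=0xc4
epilogue: pop r4=0xef, sp=0x97
epilogue: pop r0=0x71, sp=0x98
r2 is caller-saved -> body value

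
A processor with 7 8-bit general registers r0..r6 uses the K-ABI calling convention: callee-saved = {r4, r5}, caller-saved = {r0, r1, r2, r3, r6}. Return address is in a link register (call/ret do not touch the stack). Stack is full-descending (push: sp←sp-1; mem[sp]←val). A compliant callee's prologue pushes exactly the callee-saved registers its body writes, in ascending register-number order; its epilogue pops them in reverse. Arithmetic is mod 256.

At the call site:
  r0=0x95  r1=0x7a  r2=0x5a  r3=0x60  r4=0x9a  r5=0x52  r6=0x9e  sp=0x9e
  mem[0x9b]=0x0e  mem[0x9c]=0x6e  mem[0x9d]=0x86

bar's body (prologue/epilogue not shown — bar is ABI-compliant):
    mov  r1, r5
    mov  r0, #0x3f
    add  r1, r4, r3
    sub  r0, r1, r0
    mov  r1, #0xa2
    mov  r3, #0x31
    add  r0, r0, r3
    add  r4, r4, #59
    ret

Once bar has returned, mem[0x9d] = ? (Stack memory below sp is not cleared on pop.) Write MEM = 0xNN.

MEM = 0x9a

prologue: push r4 → mem[0x9d]=0x9a, sp=0x9d
body[0] mov  r1, r5 → r1=0x52
body[1] mov  r0, #0x3f → r0=0x3f
body[2] add  r1, r4, r3 → r1=0xfa
body[3] sub  r0, r1, r0 → r0=0xbb
body[4] mov  r1, #0xa2 → r1=0xa2
body[5] mov  r3, #0x31 → r3=0x31
body[6] add  r0, r0, r3 → r0=0xec
body[7] add  r4, r4, #59 → r4=0xd5
epilogue: pop r4=0x9a, sp=0x9e
prologue pushed ['r4'] at ['0x9d']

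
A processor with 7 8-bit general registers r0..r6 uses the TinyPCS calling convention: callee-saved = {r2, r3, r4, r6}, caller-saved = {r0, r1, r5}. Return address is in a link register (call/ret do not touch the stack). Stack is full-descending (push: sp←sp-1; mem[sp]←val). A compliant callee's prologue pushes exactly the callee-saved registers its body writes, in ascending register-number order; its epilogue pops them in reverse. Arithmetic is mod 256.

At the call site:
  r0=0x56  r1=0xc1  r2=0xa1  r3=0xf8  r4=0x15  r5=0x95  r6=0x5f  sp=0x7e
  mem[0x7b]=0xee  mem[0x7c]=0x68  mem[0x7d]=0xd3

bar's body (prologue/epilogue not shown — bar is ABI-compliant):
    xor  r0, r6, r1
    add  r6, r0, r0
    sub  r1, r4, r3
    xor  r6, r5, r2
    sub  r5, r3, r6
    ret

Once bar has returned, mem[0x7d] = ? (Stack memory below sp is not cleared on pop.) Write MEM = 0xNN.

MEM = 0x5f

prologue: push r6 -> mem[0x7d]=0x5f, sp=0x7d
body[0] xor  r0, r6, r1 -> r0=0x9e
body[1] add  r6, r0, r0 -> r6=0x3c
body[2] sub  r1, r4, r3 -> r1=0x1d
body[3] xor  r6, r5, r2 -> r6=0x34
body[4] sub  r5, r3, r6 -> r5=0xc4
epilogue: pop r6=0x5f, sp=0x7e
prologue pushed ['r6'] at ['0x7d']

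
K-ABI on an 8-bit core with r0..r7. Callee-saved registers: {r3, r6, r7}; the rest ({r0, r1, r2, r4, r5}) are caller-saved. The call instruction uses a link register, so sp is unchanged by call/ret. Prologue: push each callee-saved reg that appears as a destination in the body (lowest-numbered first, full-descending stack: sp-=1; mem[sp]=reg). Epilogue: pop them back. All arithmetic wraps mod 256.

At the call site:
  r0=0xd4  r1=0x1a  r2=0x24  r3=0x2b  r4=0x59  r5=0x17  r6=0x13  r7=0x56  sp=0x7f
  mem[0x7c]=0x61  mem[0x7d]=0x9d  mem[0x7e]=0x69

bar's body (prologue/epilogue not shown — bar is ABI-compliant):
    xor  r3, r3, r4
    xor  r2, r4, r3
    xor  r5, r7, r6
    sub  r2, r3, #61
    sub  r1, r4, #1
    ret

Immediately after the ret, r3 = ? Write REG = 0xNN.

prologue: push r3 -> mem[0x7e]=0x2b, sp=0x7e
body[0] xor  r3, r3, r4 -> r3=0x72
body[1] xor  r2, r4, r3 -> r2=0x2b
body[2] xor  r5, r7, r6 -> r5=0x45
body[3] sub  r2, r3, #61 -> r2=0x35
body[4] sub  r1, r4, #1 -> r1=0x58
epilogue: pop r3=0x2b, sp=0x7f
r3 is callee-saved -> restored

REG = 0x2b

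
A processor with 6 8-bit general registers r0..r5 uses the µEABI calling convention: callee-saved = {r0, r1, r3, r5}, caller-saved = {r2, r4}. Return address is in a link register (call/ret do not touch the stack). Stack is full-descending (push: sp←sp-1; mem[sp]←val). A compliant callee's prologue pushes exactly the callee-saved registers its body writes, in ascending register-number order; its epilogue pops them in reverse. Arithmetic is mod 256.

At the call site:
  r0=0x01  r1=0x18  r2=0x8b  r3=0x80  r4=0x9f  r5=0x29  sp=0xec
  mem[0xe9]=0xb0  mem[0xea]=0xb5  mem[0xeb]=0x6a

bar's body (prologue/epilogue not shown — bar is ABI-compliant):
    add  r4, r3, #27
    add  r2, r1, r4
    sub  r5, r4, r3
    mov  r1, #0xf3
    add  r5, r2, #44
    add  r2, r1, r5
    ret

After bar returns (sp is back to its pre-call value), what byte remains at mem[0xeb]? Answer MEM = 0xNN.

MEM = 0x18

prologue: push r1 -> mem[0xeb]=0x18, sp=0xeb
prologue: push r5 -> mem[0xea]=0x29, sp=0xea
body[0] add  r4, r3, #27 -> r4=0x9b
body[1] add  r2, r1, r4 -> r2=0xb3
body[2] sub  r5, r4, r3 -> r5=0x1b
body[3] mov  r1, #0xf3 -> r1=0xf3
body[4] add  r5, r2, #44 -> r5=0xdf
body[5] add  r2, r1, r5 -> r2=0xd2
epilogue: pop r5=0x29, sp=0xeb
epilogue: pop r1=0x18, sp=0xec
prologue pushed ['r1', 'r5'] at ['0xeb', '0xea']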